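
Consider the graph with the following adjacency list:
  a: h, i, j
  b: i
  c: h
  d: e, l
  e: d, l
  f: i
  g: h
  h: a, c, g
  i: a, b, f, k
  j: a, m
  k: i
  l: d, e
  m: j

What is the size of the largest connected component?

10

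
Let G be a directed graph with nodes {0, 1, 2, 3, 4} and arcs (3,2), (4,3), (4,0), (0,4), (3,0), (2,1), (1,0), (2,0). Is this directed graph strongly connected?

From 2 we can reach every vertex (0, 1, 2, 3, 4), and every vertex can reach 2 (0, 1, 2, 3, 4). So the whole graph is one strongly connected component.

Yes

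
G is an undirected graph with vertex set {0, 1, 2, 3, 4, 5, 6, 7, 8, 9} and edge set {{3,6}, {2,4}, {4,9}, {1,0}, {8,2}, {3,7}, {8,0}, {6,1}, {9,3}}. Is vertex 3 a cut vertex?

Deleting 3 raises the number of components from 2 to 3, so 3 is a cut vertex.

Yes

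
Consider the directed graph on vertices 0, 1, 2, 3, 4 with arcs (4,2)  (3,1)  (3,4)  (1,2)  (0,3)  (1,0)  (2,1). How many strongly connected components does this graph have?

1

{0, 1, 2, 3, 4} are all mutually reachable — one SCC of size 5.
That gives 1 strongly connected component.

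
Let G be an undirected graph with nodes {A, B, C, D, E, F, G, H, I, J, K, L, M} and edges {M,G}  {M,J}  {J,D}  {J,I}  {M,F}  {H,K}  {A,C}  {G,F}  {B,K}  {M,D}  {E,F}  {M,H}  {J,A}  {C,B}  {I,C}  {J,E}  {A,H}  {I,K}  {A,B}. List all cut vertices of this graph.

none

Removing I, for instance, still leaves 2 components. No single vertex removal increases the component count — the graph has no articulation points.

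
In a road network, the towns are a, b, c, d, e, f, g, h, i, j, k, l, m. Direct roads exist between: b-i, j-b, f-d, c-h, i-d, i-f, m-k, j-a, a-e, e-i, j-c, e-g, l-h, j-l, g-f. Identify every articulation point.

Removing j increases the component count from 2 to 3, so j is a cut vertex.
By contrast removing b leaves 2 components; it is not a cut vertex. No other vertex is a cut vertex either.

j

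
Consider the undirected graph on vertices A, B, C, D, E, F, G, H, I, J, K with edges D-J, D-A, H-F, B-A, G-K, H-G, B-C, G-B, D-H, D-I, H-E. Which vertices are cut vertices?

Removing B increases the component count from 1 to 2, so B is a cut vertex.
Removing D increases the component count from 1 to 3, so D is a cut vertex.
Removing G increases the component count from 1 to 2, so G is a cut vertex.
Likewise H is a cut vertex.
By contrast removing I leaves 1 component; it is not a cut vertex. No other vertex is a cut vertex either.

B, D, G, H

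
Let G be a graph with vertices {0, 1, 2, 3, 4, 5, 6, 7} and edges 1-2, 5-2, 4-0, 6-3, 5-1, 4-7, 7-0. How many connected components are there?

Starting from 3 we can reach 3, 6. That is one component of size 2.
Starting from 0 we can reach 0, 4, 7. That is one component of size 3.
Starting from 1 we can reach 1, 2, 5. That is one component of size 3.
Total: 3 components.

3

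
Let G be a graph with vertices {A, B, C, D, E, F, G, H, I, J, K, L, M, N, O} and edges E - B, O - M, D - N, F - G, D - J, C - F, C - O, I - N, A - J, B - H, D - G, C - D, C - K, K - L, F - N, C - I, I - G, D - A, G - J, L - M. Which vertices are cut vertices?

Removing B increases the component count from 2 to 3, so B is a cut vertex.
Removing C increases the component count from 2 to 3, so C is a cut vertex.
By contrast removing F leaves 2 components; it is not a cut vertex. No other vertex is a cut vertex either.

B, C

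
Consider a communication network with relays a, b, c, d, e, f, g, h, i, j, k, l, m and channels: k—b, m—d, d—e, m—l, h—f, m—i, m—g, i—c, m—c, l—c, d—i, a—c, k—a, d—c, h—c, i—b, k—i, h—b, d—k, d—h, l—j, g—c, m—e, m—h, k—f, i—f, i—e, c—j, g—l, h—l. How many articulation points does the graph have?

0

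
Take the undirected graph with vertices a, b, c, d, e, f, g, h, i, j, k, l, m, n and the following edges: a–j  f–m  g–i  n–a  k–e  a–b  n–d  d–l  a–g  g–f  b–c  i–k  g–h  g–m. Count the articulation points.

Removing a increases the component count from 1 to 4, so a is a cut vertex.
Removing b increases the component count from 1 to 2, so b is a cut vertex.
Removing d increases the component count from 1 to 2, so d is a cut vertex.
Likewise g, i, k, n are cut vertices.
By contrast removing e leaves 1 component; it is not a cut vertex. No other vertex is a cut vertex either.

7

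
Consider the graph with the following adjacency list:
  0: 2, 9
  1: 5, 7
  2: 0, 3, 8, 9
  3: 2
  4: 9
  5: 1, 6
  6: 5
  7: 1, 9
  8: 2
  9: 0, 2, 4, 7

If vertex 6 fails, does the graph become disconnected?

No

Deleting 6 leaves 1 component (was 1), so 6 is not a cut vertex.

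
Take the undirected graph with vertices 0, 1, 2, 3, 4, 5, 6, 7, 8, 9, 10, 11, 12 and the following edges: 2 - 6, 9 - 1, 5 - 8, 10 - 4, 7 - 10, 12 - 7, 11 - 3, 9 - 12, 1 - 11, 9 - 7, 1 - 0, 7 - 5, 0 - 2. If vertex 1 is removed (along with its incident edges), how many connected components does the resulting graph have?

With 1 gone, the remaining components are: {3, 11}; {0, 2, 6}; {4, 5, 7, 8, 9, 10, 12}.
That is 3 components.

3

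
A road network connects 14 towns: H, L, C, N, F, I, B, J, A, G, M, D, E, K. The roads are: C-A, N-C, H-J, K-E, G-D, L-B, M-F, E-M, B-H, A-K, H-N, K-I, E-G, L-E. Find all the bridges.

D-G, E-G, E-M, F-M, H-J, I-K

The edges on the cycle L-B-H-N-C-A-K-E-L are not bridges since each lies on that cycle.
But removing M-F disconnects M from F; removing G-E disconnects G from E; removing G-D disconnects G from D; removing I-K disconnects I from K — these are bridges.
In total 6 edges are bridges.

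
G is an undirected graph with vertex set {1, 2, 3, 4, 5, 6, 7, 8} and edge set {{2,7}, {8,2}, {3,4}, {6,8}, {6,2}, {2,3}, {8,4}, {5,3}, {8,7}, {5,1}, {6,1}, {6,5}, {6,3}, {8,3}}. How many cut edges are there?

0

The edges on the cycle 6-5-1-6 are not bridges since each lies on that cycle.
Every edge lies on some cycle, so there are no bridges.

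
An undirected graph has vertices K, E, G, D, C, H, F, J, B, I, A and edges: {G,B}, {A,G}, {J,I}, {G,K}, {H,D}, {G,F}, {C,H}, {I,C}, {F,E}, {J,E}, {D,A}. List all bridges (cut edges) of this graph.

B-G, G-K

The edges on the cycle J-I-C-H-D-A-G-F-E-J are not bridges since each lies on that cycle.
But removing B - G disconnects B from G; removing K - G disconnects K from G — these are bridges.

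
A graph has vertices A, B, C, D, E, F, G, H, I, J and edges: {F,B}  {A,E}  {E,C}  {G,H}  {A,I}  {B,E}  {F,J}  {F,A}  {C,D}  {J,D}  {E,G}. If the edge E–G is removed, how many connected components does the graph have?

Before removal there is 1 component.
E–G is a bridge — removing it separates E's side from G's side.
After removal: 2 components.

2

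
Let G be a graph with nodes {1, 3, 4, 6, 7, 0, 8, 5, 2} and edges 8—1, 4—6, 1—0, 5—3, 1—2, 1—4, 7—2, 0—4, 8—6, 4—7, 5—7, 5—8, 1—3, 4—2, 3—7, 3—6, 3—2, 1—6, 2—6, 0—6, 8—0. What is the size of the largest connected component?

Starting from 0 we can reach 0, 1, 2, 3, 4, 5, 6, 7, 8. That is one component of size 9.
The largest has 9 vertices.

9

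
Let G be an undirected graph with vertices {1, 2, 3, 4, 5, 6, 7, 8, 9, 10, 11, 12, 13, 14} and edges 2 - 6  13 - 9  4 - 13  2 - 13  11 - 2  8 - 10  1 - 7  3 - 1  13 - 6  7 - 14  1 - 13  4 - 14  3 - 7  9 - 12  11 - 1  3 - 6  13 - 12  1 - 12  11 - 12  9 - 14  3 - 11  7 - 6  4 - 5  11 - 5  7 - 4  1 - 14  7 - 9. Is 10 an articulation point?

No

Deleting 10 leaves 2 components (was 2), so 10 is not a cut vertex.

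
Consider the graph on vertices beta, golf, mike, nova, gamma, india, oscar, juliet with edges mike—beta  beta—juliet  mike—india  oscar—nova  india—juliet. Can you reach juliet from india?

From india we can reach beta, mike, india, juliet, which includes juliet.

Yes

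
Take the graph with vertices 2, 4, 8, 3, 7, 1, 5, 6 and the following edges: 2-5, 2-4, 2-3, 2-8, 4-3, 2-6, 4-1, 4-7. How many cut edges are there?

The edges on the cycle 2-4-3-2 are not bridges since each lies on that cycle.
But removing 2-5 disconnects 2 from 5; removing 4-1 disconnects 4 from 1; removing 4-7 disconnects 4 from 7; removing 2-6 disconnects 2 from 6 — these are bridges.
In total 5 edges are bridges.

5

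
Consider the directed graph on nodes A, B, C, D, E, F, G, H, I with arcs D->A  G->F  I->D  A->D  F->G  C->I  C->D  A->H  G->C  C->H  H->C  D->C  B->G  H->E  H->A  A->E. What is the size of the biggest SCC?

{A, C, D, H, I} are all mutually reachable — one SCC of size 5.
{F, G} are all mutually reachable — one SCC of size 2.
{E} is an SCC by itself.
{B} is an SCC by itself.
The largest has 5 vertices.

5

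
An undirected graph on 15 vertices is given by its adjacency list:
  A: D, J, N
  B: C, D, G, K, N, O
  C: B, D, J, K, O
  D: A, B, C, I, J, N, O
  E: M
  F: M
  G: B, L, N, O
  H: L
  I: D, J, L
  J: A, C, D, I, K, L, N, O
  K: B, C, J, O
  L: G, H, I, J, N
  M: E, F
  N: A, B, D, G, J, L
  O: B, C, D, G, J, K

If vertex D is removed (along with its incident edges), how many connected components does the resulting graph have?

2

With D gone, the remaining components are: {E, F, M}; {A, B, C, G, H, I, J, K, L, N, O}.
That is 2 components.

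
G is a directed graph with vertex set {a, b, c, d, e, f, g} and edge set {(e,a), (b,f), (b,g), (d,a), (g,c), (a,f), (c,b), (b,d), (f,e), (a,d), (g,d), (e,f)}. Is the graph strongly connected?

No

There is no directed path from e to c, so the graph is not strongly connected.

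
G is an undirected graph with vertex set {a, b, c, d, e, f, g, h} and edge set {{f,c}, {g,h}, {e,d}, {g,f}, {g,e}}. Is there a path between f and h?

From f we can reach c, d, e, f, g, h, which includes h.

Yes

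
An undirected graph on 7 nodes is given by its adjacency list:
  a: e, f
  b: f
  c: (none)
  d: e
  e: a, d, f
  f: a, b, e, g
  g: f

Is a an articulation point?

Deleting a leaves 2 components (was 2), so a is not a cut vertex.

No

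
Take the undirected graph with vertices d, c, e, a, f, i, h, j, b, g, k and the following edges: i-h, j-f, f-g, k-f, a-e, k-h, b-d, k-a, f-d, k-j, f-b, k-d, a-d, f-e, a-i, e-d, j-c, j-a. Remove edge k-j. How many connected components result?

1

k and j are still connected via k-f-j, so the component count stays at 1.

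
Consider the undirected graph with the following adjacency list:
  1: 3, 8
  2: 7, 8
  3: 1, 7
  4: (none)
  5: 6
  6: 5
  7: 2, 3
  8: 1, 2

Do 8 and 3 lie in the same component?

From 8 we can reach 1, 2, 3, 7, 8, which includes 3.

Yes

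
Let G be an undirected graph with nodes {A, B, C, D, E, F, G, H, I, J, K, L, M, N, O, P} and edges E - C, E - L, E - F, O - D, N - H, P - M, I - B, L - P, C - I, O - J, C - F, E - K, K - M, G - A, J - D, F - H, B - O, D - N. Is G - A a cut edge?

Yes

Removing G - A leaves no path between G and A: the component count goes from 2 to 3. So it is a bridge.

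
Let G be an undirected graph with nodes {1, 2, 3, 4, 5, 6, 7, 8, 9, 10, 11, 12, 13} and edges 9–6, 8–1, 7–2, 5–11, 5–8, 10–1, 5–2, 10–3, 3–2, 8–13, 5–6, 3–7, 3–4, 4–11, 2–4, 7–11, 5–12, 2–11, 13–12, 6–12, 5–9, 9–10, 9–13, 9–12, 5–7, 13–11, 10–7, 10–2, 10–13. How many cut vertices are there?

0

Removing 5, for instance, still leaves 1 component. No single vertex removal increases the component count — the graph has no articulation points.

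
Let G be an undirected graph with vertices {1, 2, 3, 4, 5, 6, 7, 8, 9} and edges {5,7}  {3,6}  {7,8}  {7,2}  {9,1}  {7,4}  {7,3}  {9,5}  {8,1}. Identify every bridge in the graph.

The edges on the cycle 9-5-7-8-1-9 are not bridges since each lies on that cycle.
But removing 3 - 6 disconnects 3 from 6; removing 2 - 7 disconnects 2 from 7; removing 7 - 4 disconnects 7 from 4; removing 7 - 3 disconnects 7 from 3 — these are bridges.

2-7, 3-6, 3-7, 4-7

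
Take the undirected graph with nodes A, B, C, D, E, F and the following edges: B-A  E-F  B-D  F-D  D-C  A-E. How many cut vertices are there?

1

Removing D increases the component count from 1 to 2, so D is a cut vertex.
By contrast removing C leaves 1 component; it is not a cut vertex. No other vertex is a cut vertex either.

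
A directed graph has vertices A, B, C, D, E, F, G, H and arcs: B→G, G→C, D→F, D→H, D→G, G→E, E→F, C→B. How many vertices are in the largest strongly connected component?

{B, C, G} are all mutually reachable — one SCC of size 3.
{F} is an SCC by itself.
{D} is an SCC by itself.
{A} is an SCC by itself.
{H} is an SCC by itself.
(and 1 more singleton SCC)
The largest has 3 vertices.

3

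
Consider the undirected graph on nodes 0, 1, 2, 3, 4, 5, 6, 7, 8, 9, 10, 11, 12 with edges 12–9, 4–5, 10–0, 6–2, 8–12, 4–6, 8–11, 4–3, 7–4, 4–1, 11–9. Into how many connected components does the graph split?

Starting from 0 we can reach 0, 10. That is one component of size 2.
Starting from 8 we can reach 8, 9, 11, 12. That is one component of size 4.
Starting from 1 we can reach 1, 2, 3, 4, 5, 6, 7. That is one component of size 7.
Total: 3 components.

3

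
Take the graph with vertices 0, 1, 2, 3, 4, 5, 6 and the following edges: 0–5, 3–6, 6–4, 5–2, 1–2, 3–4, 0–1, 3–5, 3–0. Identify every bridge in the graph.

The edges on the cycle 3-6-4-3 are not bridges since each lies on that cycle.
Every edge lies on some cycle, so there are no bridges.

none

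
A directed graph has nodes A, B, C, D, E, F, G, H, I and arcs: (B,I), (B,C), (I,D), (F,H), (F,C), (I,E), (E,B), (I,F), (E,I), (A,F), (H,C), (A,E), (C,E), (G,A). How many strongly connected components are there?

{B, C, E, F, H, I} are all mutually reachable — one SCC of size 6.
{D} is an SCC by itself.
{A} is an SCC by itself.
{G} is an SCC by itself.
That gives 4 strongly connected components.

4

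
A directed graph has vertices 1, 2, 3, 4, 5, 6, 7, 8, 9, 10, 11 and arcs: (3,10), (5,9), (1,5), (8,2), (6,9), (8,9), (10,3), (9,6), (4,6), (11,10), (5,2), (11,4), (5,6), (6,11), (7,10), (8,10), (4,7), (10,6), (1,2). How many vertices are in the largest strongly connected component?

7

{3, 4, 6, 7, 9, 10, 11} are all mutually reachable — one SCC of size 7.
{2} is an SCC by itself.
{1} is an SCC by itself.
{5} is an SCC by itself.
{8} is an SCC by itself.
The largest has 7 vertices.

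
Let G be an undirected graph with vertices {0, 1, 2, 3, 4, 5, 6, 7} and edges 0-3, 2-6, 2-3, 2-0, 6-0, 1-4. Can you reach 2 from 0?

From 0 we can reach 0, 2, 3, 6, which includes 2.

Yes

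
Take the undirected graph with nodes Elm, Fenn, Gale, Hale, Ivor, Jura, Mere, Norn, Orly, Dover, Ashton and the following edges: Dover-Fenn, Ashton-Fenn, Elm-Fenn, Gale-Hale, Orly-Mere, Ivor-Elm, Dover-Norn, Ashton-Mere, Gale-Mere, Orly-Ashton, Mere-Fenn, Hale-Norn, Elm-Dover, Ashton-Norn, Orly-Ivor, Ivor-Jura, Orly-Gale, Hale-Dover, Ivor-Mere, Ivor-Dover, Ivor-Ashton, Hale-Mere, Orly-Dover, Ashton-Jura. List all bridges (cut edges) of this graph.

The edges on the cycle Orly-Ivor-Elm-Dover-Fenn-Ashton-Orly are not bridges since each lies on that cycle.
Every edge lies on some cycle, so there are no bridges.

none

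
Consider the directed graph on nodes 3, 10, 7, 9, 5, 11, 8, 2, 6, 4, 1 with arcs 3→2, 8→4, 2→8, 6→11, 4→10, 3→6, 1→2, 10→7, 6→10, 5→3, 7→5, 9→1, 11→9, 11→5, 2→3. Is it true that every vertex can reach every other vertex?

Yes

From 4 we can reach every vertex (1, 2, 3, 4, 5, 6, 7, 8, 9, 10, 11), and every vertex can reach 4 (1, 2, 3, 4, 5, 6, 7, 8, 9, 10, 11). So the whole graph is one strongly connected component.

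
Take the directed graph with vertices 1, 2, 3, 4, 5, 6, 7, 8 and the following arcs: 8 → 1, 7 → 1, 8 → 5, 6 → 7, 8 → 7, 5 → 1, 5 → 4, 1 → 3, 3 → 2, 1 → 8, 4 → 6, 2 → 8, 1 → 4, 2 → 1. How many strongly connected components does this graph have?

{1, 2, 3, 4, 5, 6, 7, 8} are all mutually reachable — one SCC of size 8.
That gives 1 strongly connected component.

1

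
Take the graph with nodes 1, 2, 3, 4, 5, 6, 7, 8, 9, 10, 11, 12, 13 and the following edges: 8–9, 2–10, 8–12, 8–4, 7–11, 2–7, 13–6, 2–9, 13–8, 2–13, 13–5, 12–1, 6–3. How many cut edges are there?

The edges on the cycle 2-13-8-9-2 are not bridges since each lies on that cycle.
But removing 12–8 disconnects 12 from 8; removing 12–1 disconnects 12 from 1; removing 13–6 disconnects 13 from 6; removing 3–6 disconnects 3 from 6 — these are bridges.
In total 9 edges are bridges.

9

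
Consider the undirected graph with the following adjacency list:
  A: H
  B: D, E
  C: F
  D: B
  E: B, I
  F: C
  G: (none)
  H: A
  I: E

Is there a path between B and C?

The component containing B is {B, D, E, I}, and C is not in it.

No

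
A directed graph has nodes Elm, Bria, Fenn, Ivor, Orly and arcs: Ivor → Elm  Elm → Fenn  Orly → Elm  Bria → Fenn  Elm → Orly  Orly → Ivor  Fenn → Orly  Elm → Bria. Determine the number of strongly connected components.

1

{Elm, Bria, Fenn, Ivor, Orly} are all mutually reachable — one SCC of size 5.
That gives 1 strongly connected component.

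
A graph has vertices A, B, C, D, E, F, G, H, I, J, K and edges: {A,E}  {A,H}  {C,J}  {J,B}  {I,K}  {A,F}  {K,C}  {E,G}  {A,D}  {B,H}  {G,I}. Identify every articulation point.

A

Removing A increases the component count from 1 to 3, so A is a cut vertex.
By contrast removing G leaves 1 component; it is not a cut vertex. No other vertex is a cut vertex either.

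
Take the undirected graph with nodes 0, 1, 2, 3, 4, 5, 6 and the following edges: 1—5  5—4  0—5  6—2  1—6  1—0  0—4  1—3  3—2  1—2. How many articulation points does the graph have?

1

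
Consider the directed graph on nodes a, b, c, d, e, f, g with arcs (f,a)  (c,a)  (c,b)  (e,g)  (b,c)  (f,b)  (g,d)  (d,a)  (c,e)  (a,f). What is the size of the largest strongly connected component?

{a, b, c, d, e, f, g} are all mutually reachable — one SCC of size 7.
The largest has 7 vertices.

7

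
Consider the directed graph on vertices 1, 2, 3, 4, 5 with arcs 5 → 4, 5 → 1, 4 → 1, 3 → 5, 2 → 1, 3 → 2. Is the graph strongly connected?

No

There is no directed path from 1 to 3, so the graph is not strongly connected.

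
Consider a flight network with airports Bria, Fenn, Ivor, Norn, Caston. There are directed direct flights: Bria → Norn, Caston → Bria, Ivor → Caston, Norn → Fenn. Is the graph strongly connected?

There is no directed path from Fenn to Ivor, so the graph is not strongly connected.

No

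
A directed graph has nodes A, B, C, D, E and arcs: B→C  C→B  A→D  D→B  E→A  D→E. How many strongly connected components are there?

{A, D, E} are all mutually reachable — one SCC of size 3.
{B, C} are all mutually reachable — one SCC of size 2.
That gives 2 strongly connected components.

2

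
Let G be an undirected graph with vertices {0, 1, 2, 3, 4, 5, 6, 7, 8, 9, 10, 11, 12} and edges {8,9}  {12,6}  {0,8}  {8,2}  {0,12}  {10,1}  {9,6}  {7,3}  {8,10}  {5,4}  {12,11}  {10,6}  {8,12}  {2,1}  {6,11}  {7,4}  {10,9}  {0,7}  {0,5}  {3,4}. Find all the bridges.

none

The edges on the cycle 7-3-4-7 are not bridges since each lies on that cycle.
Every edge lies on some cycle, so there are no bridges.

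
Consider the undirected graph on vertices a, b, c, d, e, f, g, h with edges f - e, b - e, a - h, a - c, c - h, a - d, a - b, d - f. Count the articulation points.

Removing a increases the component count from 2 to 3, so a is a cut vertex.
By contrast removing d leaves 2 components; it is not a cut vertex. No other vertex is a cut vertex either.

1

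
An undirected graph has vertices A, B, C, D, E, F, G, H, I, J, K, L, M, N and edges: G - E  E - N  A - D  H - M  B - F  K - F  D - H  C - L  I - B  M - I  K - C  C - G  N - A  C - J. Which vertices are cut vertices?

Removing C increases the component count from 1 to 3, so C is a cut vertex.
By contrast removing J leaves 1 component; it is not a cut vertex. No other vertex is a cut vertex either.

C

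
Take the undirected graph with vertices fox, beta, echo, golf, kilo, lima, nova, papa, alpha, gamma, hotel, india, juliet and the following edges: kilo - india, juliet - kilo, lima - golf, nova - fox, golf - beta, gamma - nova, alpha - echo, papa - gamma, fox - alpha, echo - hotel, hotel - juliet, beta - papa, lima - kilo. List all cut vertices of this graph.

kilo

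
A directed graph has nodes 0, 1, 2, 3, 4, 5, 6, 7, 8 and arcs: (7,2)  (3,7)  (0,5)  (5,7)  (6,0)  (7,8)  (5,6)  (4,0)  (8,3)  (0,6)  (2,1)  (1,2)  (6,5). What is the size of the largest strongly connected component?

{0, 5, 6} are all mutually reachable — one SCC of size 3.
{3, 7, 8} are all mutually reachable — one SCC of size 3.
{1, 2} are all mutually reachable — one SCC of size 2.
{4} is an SCC by itself.
The largest has 3 vertices.

3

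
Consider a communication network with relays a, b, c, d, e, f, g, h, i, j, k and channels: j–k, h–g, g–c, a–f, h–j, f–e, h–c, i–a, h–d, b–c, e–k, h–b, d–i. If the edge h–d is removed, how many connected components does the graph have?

1

h and d are still connected via h-j-k-e-f-a-i-d, so the component count stays at 1.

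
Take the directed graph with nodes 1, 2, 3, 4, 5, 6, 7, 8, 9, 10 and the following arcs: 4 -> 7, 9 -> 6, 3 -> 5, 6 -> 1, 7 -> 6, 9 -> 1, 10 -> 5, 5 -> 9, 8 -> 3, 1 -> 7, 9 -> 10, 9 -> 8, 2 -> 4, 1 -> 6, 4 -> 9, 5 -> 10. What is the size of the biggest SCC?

{3, 5, 8, 9, 10} are all mutually reachable — one SCC of size 5.
{1, 6, 7} are all mutually reachable — one SCC of size 3.
{2} is an SCC by itself.
{4} is an SCC by itself.
The largest has 5 vertices.

5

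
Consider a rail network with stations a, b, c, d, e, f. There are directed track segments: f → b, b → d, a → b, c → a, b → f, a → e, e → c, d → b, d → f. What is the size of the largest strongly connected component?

{a, c, e} are all mutually reachable — one SCC of size 3.
{b, d, f} are all mutually reachable — one SCC of size 3.
The largest has 3 vertices.

3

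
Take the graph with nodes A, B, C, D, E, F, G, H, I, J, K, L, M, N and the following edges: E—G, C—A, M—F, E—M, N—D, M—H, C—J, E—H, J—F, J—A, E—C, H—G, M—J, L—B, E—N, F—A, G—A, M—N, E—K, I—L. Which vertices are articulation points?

Removing E increases the component count from 2 to 3, so E is a cut vertex.
Removing L increases the component count from 2 to 3, so L is a cut vertex.
Removing N increases the component count from 2 to 3, so N is a cut vertex.
By contrast removing I leaves 2 components; it is not a cut vertex. No other vertex is a cut vertex either.

E, L, N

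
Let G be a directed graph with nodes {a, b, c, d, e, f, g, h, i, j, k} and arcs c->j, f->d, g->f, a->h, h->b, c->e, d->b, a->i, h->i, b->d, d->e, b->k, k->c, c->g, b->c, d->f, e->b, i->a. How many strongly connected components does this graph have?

3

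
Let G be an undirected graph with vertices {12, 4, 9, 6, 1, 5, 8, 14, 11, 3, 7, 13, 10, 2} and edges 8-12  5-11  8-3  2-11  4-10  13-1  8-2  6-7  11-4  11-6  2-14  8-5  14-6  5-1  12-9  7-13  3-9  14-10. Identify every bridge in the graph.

The edges on the cycle 8-12-9-3-8 are not bridges since each lies on that cycle.
Every edge lies on some cycle, so there are no bridges.

none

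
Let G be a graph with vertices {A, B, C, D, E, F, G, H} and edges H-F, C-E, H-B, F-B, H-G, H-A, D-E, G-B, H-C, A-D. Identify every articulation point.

H

Removing H increases the component count from 1 to 2, so H is a cut vertex.
By contrast removing A leaves 1 component; it is not a cut vertex. No other vertex is a cut vertex either.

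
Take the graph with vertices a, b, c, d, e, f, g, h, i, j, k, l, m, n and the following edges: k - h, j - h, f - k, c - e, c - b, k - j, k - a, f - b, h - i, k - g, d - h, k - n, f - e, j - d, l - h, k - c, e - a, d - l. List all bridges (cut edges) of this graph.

g-k, h-i, k-n

The edges on the cycle k-j-d-l-h-k are not bridges since each lies on that cycle.
But removing h - i disconnects h from i; removing n - k disconnects n from k; removing g - k disconnects g from k — these are bridges.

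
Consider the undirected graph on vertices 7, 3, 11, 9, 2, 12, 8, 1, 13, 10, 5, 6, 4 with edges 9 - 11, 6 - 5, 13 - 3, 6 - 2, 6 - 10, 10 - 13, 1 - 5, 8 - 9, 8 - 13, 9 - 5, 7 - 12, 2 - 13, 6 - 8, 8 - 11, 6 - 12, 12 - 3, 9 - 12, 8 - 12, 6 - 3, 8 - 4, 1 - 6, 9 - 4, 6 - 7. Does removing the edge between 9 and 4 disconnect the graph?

After removing 9 - 4, the path 9-8-4 still connects them, so the edge is not a bridge.

No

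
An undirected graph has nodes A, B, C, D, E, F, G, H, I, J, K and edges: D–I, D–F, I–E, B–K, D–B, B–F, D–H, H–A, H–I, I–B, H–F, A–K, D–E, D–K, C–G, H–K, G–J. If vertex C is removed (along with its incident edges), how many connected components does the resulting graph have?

2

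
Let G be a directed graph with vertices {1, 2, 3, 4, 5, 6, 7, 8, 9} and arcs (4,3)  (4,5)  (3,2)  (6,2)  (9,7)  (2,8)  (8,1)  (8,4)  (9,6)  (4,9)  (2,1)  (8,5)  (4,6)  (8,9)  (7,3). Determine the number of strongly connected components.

{2, 3, 4, 6, 7, 8, 9} are all mutually reachable — one SCC of size 7.
{1} is an SCC by itself.
{5} is an SCC by itself.
That gives 3 strongly connected components.

3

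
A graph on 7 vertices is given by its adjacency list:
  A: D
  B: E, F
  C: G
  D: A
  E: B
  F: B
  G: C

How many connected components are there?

3

Starting from C we can reach C, G. That is one component of size 2.
Starting from A we can reach A, D. That is one component of size 2.
Starting from B we can reach B, E, F. That is one component of size 3.
Total: 3 components.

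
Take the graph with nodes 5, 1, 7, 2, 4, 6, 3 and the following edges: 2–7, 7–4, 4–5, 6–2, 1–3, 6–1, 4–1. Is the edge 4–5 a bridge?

Yes

Removing 4–5 leaves no path between 4 and 5: the component count goes from 1 to 2. So it is a bridge.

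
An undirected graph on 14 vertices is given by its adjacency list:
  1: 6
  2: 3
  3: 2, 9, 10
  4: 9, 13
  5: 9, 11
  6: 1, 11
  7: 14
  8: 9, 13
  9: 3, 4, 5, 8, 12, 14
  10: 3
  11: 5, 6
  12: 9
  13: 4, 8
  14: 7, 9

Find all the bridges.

The edges on the cycle 4-13-8-9-4 are not bridges since each lies on that cycle.
But removing 9-3 disconnects 9 from 3; removing 14-9 disconnects 14 from 9; removing 5-11 disconnects 5 from 11; removing 6-11 disconnects 6 from 11 — these are bridges.
In total 10 edges are bridges.

1-6, 10-3, 11-5, 11-6, 12-9, 14-7, 14-9, 2-3, 3-9, 5-9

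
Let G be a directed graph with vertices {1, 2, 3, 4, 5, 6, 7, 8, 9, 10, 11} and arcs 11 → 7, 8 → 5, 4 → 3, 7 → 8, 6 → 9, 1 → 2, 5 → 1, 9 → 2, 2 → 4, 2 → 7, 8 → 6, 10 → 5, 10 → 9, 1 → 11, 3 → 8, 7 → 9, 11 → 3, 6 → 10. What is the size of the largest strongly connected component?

{1, 2, 3, 4, 5, 6, 7, 8, 9, 10, 11} are all mutually reachable — one SCC of size 11.
The largest has 11 vertices.

11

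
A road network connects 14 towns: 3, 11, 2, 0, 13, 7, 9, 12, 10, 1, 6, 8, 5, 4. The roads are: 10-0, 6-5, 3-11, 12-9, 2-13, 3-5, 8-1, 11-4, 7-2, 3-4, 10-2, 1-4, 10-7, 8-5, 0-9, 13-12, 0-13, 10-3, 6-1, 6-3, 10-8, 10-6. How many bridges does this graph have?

The edges on the cycle 10-6-5-3-10 are not bridges since each lies on that cycle.
Every edge lies on some cycle, so there are no bridges.

0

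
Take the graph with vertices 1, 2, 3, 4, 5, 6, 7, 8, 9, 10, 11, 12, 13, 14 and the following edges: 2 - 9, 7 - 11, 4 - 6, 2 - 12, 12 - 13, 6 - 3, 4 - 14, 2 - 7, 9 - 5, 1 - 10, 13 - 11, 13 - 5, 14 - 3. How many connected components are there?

4

8 is isolated — a component by itself.
Starting from 1 we can reach 1, 10. That is one component of size 2.
Starting from 3 we can reach 3, 4, 6, 14. That is one component of size 4.
Starting from 2 we can reach 2, 5, 7, 9, 11, 12, 13. That is one component of size 7.
Total: 4 components.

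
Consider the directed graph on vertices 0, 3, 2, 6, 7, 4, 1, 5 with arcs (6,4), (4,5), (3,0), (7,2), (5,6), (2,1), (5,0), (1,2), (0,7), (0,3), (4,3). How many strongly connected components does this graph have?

{4, 5, 6} are all mutually reachable — one SCC of size 3.
{0, 3} are all mutually reachable — one SCC of size 2.
{1, 2} are all mutually reachable — one SCC of size 2.
{7} is an SCC by itself.
That gives 4 strongly connected components.

4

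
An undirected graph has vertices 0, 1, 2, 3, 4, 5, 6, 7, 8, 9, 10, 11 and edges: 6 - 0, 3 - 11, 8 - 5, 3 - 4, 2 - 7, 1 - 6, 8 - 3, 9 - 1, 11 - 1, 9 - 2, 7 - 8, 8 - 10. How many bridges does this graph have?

The edges on the cycle 9-2-7-8-3-11-1-9 are not bridges since each lies on that cycle.
But removing 10 - 8 disconnects 10 from 8; removing 8 - 5 disconnects 8 from 5; removing 6 - 1 disconnects 6 from 1; removing 6 - 0 disconnects 6 from 0 — these are bridges.
In total 5 edges are bridges.

5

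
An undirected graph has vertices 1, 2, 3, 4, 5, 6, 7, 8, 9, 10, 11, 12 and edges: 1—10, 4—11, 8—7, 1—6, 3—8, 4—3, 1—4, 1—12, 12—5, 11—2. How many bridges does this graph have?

removing 1—4 disconnects 1 from 4; removing 3—4 disconnects 3 from 4; removing 8—7 disconnects 8 from 7; removing 1—10 disconnects 1 from 10 — these are bridges.
In total 10 edges are bridges.

10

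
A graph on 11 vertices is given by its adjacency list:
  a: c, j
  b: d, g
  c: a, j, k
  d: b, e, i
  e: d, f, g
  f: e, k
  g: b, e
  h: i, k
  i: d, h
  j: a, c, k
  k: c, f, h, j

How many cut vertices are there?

1

Removing k increases the component count from 1 to 2, so k is a cut vertex.
By contrast removing c leaves 1 component; it is not a cut vertex. No other vertex is a cut vertex either.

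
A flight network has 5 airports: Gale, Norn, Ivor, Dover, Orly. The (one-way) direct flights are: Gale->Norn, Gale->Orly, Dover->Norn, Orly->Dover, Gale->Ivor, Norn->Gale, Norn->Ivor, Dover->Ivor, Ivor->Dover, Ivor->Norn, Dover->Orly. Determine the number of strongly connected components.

1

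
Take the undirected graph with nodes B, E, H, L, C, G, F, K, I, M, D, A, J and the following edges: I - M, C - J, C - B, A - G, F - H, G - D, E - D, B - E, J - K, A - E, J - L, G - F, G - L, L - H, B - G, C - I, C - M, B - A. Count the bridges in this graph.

1

The edges on the cycle C-I-M-C are not bridges since each lies on that cycle.
But removing K - J disconnects K from J — this is a bridge.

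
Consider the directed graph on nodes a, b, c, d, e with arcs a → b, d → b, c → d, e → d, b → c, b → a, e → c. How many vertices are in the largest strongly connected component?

4

{a, b, c, d} are all mutually reachable — one SCC of size 4.
{e} is an SCC by itself.
The largest has 4 vertices.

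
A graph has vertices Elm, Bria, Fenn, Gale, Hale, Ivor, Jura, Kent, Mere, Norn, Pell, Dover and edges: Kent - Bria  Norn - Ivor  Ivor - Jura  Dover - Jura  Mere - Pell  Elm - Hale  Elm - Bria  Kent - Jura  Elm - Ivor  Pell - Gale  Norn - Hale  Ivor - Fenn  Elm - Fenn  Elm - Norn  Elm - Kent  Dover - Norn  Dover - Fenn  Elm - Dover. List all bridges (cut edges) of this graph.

Gale-Pell, Mere-Pell

The edges on the cycle Dover-Norn-Ivor-Fenn-Dover are not bridges since each lies on that cycle.
But removing Pell - Gale disconnects Pell from Gale; removing Mere - Pell disconnects Mere from Pell — these are bridges.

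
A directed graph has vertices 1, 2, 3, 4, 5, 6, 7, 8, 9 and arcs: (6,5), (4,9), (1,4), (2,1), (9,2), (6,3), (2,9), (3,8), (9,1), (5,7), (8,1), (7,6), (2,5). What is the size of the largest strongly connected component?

{1, 2, 3, 4, 5, 6, 7, 8, 9} are all mutually reachable — one SCC of size 9.
The largest has 9 vertices.

9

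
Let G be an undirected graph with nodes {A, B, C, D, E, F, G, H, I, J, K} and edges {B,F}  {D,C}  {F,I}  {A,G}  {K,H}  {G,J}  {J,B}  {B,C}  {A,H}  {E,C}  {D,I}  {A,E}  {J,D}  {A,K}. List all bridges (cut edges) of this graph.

none

The edges on the cycle A-K-H-A are not bridges since each lies on that cycle.
Every edge lies on some cycle, so there are no bridges.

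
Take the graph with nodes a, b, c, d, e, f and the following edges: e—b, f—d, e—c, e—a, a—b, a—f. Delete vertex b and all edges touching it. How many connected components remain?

1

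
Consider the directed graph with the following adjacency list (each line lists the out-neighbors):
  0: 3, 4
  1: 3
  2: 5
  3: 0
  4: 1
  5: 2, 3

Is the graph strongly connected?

No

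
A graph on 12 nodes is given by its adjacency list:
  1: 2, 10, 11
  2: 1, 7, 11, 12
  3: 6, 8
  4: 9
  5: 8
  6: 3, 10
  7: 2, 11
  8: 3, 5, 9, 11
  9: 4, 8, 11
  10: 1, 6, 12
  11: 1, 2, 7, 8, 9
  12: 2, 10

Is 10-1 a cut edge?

No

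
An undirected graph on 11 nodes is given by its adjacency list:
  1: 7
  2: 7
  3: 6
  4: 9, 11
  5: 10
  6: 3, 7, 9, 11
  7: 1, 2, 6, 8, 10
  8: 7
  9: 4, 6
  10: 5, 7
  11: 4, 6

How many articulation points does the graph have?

Removing 6 increases the component count from 1 to 3, so 6 is a cut vertex.
Removing 7 increases the component count from 1 to 5, so 7 is a cut vertex.
Removing 10 increases the component count from 1 to 2, so 10 is a cut vertex.
By contrast removing 8 leaves 1 component; it is not a cut vertex. No other vertex is a cut vertex either.

3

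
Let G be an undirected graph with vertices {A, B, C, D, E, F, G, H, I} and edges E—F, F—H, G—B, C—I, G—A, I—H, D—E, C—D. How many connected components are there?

2

Starting from A we can reach A, B, G. That is one component of size 3.
Starting from C we can reach C, D, E, F, H, I. That is one component of size 6.
Total: 2 components.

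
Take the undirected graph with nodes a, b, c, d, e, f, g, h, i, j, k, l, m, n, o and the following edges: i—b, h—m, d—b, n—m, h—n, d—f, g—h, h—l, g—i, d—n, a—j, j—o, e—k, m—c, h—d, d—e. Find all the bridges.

a-j, c-m, d-e, d-f, e-k, h-l, j-o

The edges on the cycle h-d-n-m-h are not bridges since each lies on that cycle.
But removing c—m disconnects c from m; removing j—o disconnects j from o; removing e—d disconnects e from d; removing k—e disconnects k from e — these are bridges.
In total 7 edges are bridges.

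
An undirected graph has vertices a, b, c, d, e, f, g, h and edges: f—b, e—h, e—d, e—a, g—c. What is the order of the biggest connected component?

Starting from b we can reach b, f. That is one component of size 2.
Starting from c we can reach c, g. That is one component of size 2.
Starting from a we can reach a, d, e, h. That is one component of size 4.
The largest has 4 vertices.

4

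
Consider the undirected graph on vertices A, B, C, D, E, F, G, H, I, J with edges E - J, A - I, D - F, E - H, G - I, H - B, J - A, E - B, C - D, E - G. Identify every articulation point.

D, E

Removing D increases the component count from 2 to 3, so D is a cut vertex.
Removing E increases the component count from 2 to 3, so E is a cut vertex.
By contrast removing G leaves 2 components; it is not a cut vertex. No other vertex is a cut vertex either.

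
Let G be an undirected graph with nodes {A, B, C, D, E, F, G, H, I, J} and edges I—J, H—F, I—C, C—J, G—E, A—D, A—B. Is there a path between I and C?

Yes

From I we can reach C, I, J, which includes C.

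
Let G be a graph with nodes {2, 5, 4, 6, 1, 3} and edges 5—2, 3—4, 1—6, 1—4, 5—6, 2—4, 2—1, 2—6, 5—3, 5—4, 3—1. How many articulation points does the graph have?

0

Removing 1, for instance, still leaves 1 component. No single vertex removal increases the component count — the graph has no articulation points.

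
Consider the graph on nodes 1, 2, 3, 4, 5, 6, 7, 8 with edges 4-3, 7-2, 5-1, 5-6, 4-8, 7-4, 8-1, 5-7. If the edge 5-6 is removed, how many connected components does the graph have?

2

Before removal there is 1 component.
5-6 is a bridge — removing it separates 5's side from 6's side.
After removal: 2 components.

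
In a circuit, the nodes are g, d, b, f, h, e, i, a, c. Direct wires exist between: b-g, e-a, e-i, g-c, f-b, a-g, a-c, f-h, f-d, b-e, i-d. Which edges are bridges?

f-h

The edges on the cycle f-b-e-i-d-f are not bridges since each lies on that cycle.
But removing f-h disconnects f from h — this is a bridge.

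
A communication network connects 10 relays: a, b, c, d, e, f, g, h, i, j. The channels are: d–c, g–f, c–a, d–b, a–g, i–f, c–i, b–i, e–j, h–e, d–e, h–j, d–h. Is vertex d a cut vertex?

Deleting d raises the number of components from 1 to 2, so d is a cut vertex.

Yes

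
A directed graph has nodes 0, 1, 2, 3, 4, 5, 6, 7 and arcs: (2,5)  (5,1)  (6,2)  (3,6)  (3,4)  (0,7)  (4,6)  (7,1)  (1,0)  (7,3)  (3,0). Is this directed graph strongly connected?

Yes

From 0 we can reach every vertex (0, 1, 2, 3, 4, 5, 6, 7), and every vertex can reach 0 (0, 1, 2, 3, 4, 5, 6, 7). So the whole graph is one strongly connected component.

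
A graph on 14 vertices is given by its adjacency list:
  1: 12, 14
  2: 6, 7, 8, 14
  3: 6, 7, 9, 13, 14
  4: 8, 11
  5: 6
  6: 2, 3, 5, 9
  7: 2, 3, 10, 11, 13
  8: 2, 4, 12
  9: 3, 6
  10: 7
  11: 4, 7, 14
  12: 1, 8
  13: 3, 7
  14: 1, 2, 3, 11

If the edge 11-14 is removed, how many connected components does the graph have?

1

11 and 14 are still connected via 11-7-2-14, so the component count stays at 1.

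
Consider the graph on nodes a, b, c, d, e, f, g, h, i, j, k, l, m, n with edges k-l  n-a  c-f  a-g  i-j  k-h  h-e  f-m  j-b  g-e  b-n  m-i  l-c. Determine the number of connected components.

d is isolated — a component by itself.
Starting from a we can reach a, b, c, e, f, g, h, i, j, k, l, m, n. That is one component of size 13.
Total: 2 components.

2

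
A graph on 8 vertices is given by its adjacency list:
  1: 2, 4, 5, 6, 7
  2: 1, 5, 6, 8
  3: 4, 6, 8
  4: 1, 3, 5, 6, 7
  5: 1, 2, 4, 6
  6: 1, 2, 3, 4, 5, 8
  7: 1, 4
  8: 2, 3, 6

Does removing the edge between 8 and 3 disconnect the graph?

After removing 8-3, the path 8-6-3 still connects them, so the edge is not a bridge.

No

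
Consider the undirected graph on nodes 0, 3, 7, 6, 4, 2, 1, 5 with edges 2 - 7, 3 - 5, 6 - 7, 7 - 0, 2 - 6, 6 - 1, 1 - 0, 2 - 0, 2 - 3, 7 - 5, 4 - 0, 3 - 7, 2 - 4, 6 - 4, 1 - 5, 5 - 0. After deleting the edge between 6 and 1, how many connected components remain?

1

6 and 1 are still connected via 6-7-5-1, so the component count stays at 1.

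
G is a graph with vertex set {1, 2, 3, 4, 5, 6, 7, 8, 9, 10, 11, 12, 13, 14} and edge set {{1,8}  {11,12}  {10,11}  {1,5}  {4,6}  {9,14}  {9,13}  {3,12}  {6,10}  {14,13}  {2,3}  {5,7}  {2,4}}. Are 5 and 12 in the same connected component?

No

The component containing 5 is {1, 5, 7, 8}, and 12 is not in it.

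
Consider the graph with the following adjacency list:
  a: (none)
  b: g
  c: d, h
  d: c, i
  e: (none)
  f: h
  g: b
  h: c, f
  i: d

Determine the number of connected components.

e is isolated — a component by itself.
a is isolated — a component by itself.
Starting from b we can reach b, g. That is one component of size 2.
Starting from c we can reach c, d, f, h, i. That is one component of size 5.
Total: 4 components.

4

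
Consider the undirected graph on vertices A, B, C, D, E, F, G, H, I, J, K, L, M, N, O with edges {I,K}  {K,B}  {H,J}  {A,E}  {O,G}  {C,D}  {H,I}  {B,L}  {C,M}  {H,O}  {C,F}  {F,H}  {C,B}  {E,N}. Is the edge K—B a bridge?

After removing K—B, the path K-I-H-F-C-B still connects them, so the edge is not a bridge.

No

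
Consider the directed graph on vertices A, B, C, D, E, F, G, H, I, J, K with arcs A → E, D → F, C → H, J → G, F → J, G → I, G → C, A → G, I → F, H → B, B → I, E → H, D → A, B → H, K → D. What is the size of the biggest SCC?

7

{B, C, F, G, H, I, J} are all mutually reachable — one SCC of size 7.
{A} is an SCC by itself.
{K} is an SCC by itself.
{D} is an SCC by itself.
{E} is an SCC by itself.
The largest has 7 vertices.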